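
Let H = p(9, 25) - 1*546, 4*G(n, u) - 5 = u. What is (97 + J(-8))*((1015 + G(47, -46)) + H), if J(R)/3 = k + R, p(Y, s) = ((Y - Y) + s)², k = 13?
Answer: 121380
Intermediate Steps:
G(n, u) = 5/4 + u/4
p(Y, s) = s² (p(Y, s) = (0 + s)² = s²)
J(R) = 39 + 3*R (J(R) = 3*(13 + R) = 39 + 3*R)
H = 79 (H = 25² - 1*546 = 625 - 546 = 79)
(97 + J(-8))*((1015 + G(47, -46)) + H) = (97 + (39 + 3*(-8)))*((1015 + (5/4 + (¼)*(-46))) + 79) = (97 + (39 - 24))*((1015 + (5/4 - 23/2)) + 79) = (97 + 15)*((1015 - 41/4) + 79) = 112*(4019/4 + 79) = 112*(4335/4) = 121380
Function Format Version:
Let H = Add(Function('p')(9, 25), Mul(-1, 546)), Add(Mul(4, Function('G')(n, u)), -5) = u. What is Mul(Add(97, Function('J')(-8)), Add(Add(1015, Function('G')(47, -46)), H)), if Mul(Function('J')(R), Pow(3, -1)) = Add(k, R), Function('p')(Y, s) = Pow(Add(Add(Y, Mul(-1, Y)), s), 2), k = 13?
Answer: 121380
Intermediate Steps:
Function('G')(n, u) = Add(Rational(5, 4), Mul(Rational(1, 4), u))
Function('p')(Y, s) = Pow(s, 2) (Function('p')(Y, s) = Pow(Add(0, s), 2) = Pow(s, 2))
Function('J')(R) = Add(39, Mul(3, R)) (Function('J')(R) = Mul(3, Add(13, R)) = Add(39, Mul(3, R)))
H = 79 (H = Add(Pow(25, 2), Mul(-1, 546)) = Add(625, -546) = 79)
Mul(Add(97, Function('J')(-8)), Add(Add(1015, Function('G')(47, -46)), H)) = Mul(Add(97, Add(39, Mul(3, -8))), Add(Add(1015, Add(Rational(5, 4), Mul(Rational(1, 4), -46))), 79)) = Mul(Add(97, Add(39, -24)), Add(Add(1015, Add(Rational(5, 4), Rational(-23, 2))), 79)) = Mul(Add(97, 15), Add(Add(1015, Rational(-41, 4)), 79)) = Mul(112, Add(Rational(4019, 4), 79)) = Mul(112, Rational(4335, 4)) = 121380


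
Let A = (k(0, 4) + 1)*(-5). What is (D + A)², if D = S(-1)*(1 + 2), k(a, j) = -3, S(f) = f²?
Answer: 169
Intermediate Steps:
A = 10 (A = (-3 + 1)*(-5) = -2*(-5) = 10)
D = 3 (D = (-1)²*(1 + 2) = 1*3 = 3)
(D + A)² = (3 + 10)² = 13² = 169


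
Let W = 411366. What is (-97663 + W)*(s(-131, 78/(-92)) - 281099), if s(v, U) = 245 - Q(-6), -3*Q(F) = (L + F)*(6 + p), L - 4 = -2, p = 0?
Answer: -88107251986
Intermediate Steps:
L = 2 (L = 4 - 2 = 2)
Q(F) = -4 - 2*F (Q(F) = -(2 + F)*(6 + 0)/3 = -(2 + F)*6/3 = -(12 + 6*F)/3 = -4 - 2*F)
s(v, U) = 237 (s(v, U) = 245 - (-4 - 2*(-6)) = 245 - (-4 + 12) = 245 - 1*8 = 245 - 8 = 237)
(-97663 + W)*(s(-131, 78/(-92)) - 281099) = (-97663 + 411366)*(237 - 281099) = 313703*(-280862) = -88107251986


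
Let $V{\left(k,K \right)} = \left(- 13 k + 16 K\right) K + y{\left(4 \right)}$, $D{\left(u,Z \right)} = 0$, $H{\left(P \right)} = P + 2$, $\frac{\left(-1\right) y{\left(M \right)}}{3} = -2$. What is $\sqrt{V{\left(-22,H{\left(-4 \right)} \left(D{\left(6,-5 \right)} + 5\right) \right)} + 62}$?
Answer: $2 i \sqrt{298} \approx 34.525 i$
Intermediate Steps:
$y{\left(M \right)} = 6$ ($y{\left(M \right)} = \left(-3\right) \left(-2\right) = 6$)
$H{\left(P \right)} = 2 + P$
$V{\left(k,K \right)} = 6 + K \left(- 13 k + 16 K\right)$ ($V{\left(k,K \right)} = \left(- 13 k + 16 K\right) K + 6 = K \left(- 13 k + 16 K\right) + 6 = 6 + K \left(- 13 k + 16 K\right)$)
$\sqrt{V{\left(-22,H{\left(-4 \right)} \left(D{\left(6,-5 \right)} + 5\right) \right)} + 62} = \sqrt{\left(6 + 16 \left(\left(2 - 4\right) \left(0 + 5\right)\right)^{2} - 13 \left(2 - 4\right) \left(0 + 5\right) \left(-22\right)\right) + 62} = \sqrt{\left(6 + 16 \left(\left(-2\right) 5\right)^{2} - 13 \left(\left(-2\right) 5\right) \left(-22\right)\right) + 62} = \sqrt{\left(6 + 16 \left(-10\right)^{2} - \left(-130\right) \left(-22\right)\right) + 62} = \sqrt{\left(6 + 16 \cdot 100 - 2860\right) + 62} = \sqrt{\left(6 + 1600 - 2860\right) + 62} = \sqrt{-1254 + 62} = \sqrt{-1192} = 2 i \sqrt{298}$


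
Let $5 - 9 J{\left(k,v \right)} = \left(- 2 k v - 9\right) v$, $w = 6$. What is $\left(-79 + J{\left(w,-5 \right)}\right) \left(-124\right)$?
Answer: $\frac{55924}{9} \approx 6213.8$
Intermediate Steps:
$J{\left(k,v \right)} = \frac{5}{9} - \frac{v \left(-9 - 2 k v\right)}{9}$ ($J{\left(k,v \right)} = \frac{5}{9} - \frac{\left(- 2 k v - 9\right) v}{9} = \frac{5}{9} - \frac{\left(-9 - 2 k v\right) v}{9} = \frac{5}{9} - \frac{v \left(-9 - 2 k v\right)}{9}$)
$\left(-79 + J{\left(w,-5 \right)}\right) \left(-124\right) = \left(-79 + \left(\frac{5}{9} - 5 + \frac{2}{9} \cdot 6 \left(-5\right)^{2}\right)\right) \left(-124\right) = \left(-79 + \left(\frac{5}{9} - 5 + \frac{2}{9} \cdot 6 \cdot 25\right)\right) \left(-124\right) = \left(-79 + \left(\frac{5}{9} - 5 + \frac{100}{3}\right)\right) \left(-124\right) = \left(-79 + \frac{260}{9}\right) \left(-124\right) = \left(- \frac{451}{9}\right) \left(-124\right) = \frac{55924}{9}$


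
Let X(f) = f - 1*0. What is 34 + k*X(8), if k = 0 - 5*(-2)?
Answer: 114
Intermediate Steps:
k = 10 (k = 0 + 10 = 10)
X(f) = f (X(f) = f + 0 = f)
34 + k*X(8) = 34 + 10*8 = 34 + 80 = 114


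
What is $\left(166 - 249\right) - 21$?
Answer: $-104$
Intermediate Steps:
$\left(166 - 249\right) - 21 = -83 - 21 = -104$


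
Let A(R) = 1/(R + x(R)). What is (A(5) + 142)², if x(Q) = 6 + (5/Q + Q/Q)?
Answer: 3411409/169 ≈ 20186.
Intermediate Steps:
x(Q) = 7 + 5/Q (x(Q) = 6 + (5/Q + 1) = 6 + (1 + 5/Q) = 7 + 5/Q)
A(R) = 1/(7 + R + 5/R) (A(R) = 1/(R + (7 + 5/R)) = 1/(7 + R + 5/R))
(A(5) + 142)² = (5/(5 + 5² + 7*5) + 142)² = (5/(5 + 25 + 35) + 142)² = (5/65 + 142)² = (5*(1/65) + 142)² = (1/13 + 142)² = (1847/13)² = 3411409/169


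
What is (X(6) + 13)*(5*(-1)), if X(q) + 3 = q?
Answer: -80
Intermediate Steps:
X(q) = -3 + q
(X(6) + 13)*(5*(-1)) = ((-3 + 6) + 13)*(5*(-1)) = (3 + 13)*(-5) = 16*(-5) = -80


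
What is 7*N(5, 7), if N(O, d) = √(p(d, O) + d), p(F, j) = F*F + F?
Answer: 21*√7 ≈ 55.561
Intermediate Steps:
p(F, j) = F + F² (p(F, j) = F² + F = F + F²)
N(O, d) = √(d + d*(1 + d)) (N(O, d) = √(d*(1 + d) + d) = √(d + d*(1 + d)))
7*N(5, 7) = 7*√(7*(2 + 7)) = 7*√(7*9) = 7*√63 = 7*(3*√7) = 21*√7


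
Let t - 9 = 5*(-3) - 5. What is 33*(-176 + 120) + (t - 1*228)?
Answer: -2087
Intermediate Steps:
t = -11 (t = 9 + (5*(-3) - 5) = 9 + (-15 - 5) = 9 - 20 = -11)
33*(-176 + 120) + (t - 1*228) = 33*(-176 + 120) + (-11 - 1*228) = 33*(-56) + (-11 - 228) = -1848 - 239 = -2087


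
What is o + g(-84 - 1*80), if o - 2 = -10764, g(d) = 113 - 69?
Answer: -10718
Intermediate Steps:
g(d) = 44
o = -10762 (o = 2 - 10764 = -10762)
o + g(-84 - 1*80) = -10762 + 44 = -10718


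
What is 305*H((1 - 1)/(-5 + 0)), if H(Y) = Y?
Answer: 0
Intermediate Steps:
305*H((1 - 1)/(-5 + 0)) = 305*((1 - 1)/(-5 + 0)) = 305*(0/(-5)) = 305*(0*(-⅕)) = 305*0 = 0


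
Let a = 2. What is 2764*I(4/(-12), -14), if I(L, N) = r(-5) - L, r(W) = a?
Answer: 19348/3 ≈ 6449.3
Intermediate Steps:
r(W) = 2
I(L, N) = 2 - L
2764*I(4/(-12), -14) = 2764*(2 - 4/(-12)) = 2764*(2 - 4*(-1)/12) = 2764*(2 - 1*(-1/3)) = 2764*(2 + 1/3) = 2764*(7/3) = 19348/3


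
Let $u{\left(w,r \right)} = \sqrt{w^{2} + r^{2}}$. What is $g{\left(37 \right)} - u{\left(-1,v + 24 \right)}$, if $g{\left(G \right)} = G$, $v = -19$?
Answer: $37 - \sqrt{26} \approx 31.901$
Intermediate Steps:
$u{\left(w,r \right)} = \sqrt{r^{2} + w^{2}}$
$g{\left(37 \right)} - u{\left(-1,v + 24 \right)} = 37 - \sqrt{\left(-19 + 24\right)^{2} + \left(-1\right)^{2}} = 37 - \sqrt{5^{2} + 1} = 37 - \sqrt{25 + 1} = 37 - \sqrt{26}$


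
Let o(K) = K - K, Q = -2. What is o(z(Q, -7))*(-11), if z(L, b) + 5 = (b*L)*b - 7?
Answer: 0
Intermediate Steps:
z(L, b) = -12 + L*b² (z(L, b) = -5 + ((b*L)*b - 7) = -5 + ((L*b)*b - 7) = -5 + (L*b² - 7) = -5 + (-7 + L*b²) = -12 + L*b²)
o(K) = 0
o(z(Q, -7))*(-11) = 0*(-11) = 0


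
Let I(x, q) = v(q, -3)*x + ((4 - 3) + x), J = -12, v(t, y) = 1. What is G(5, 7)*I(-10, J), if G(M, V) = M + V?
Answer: -228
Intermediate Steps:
I(x, q) = 1 + 2*x (I(x, q) = 1*x + ((4 - 3) + x) = x + (1 + x) = 1 + 2*x)
G(5, 7)*I(-10, J) = (5 + 7)*(1 + 2*(-10)) = 12*(1 - 20) = 12*(-19) = -228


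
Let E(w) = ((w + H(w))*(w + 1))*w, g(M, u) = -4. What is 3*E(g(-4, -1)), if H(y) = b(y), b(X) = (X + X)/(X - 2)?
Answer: -96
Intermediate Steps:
b(X) = 2*X/(-2 + X) (b(X) = (2*X)/(-2 + X) = 2*X/(-2 + X))
H(y) = 2*y/(-2 + y)
E(w) = w*(1 + w)*(w + 2*w/(-2 + w)) (E(w) = ((w + 2*w/(-2 + w))*(w + 1))*w = ((w + 2*w/(-2 + w))*(1 + w))*w = ((1 + w)*(w + 2*w/(-2 + w)))*w = w*(1 + w)*(w + 2*w/(-2 + w)))
3*E(g(-4, -1)) = 3*((-4)³*(1 - 4)/(-2 - 4)) = 3*(-64*(-3)/(-6)) = 3*(-64*(-⅙)*(-3)) = 3*(-32) = -96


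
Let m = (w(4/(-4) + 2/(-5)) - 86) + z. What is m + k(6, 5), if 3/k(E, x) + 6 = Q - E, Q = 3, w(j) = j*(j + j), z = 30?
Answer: -3931/75 ≈ -52.413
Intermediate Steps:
w(j) = 2*j**2 (w(j) = j*(2*j) = 2*j**2)
m = -1302/25 (m = (2*(4/(-4) + 2/(-5))**2 - 86) + 30 = (2*(4*(-1/4) + 2*(-1/5))**2 - 86) + 30 = (2*(-1 - 2/5)**2 - 86) + 30 = (2*(-7/5)**2 - 86) + 30 = (2*(49/25) - 86) + 30 = (98/25 - 86) + 30 = -2052/25 + 30 = -1302/25 ≈ -52.080)
k(E, x) = 3/(-3 - E) (k(E, x) = 3/(-6 + (3 - E)) = 3/(-3 - E))
m + k(6, 5) = -1302/25 - 3/(3 + 6) = -1302/25 - 3/9 = -1302/25 - 3*1/9 = -1302/25 - 1/3 = -3931/75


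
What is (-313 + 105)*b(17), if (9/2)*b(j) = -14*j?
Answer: 99008/9 ≈ 11001.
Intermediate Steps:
b(j) = -28*j/9 (b(j) = 2*(-14*j)/9 = -28*j/9)
(-313 + 105)*b(17) = (-313 + 105)*(-28/9*17) = -208*(-476/9) = 99008/9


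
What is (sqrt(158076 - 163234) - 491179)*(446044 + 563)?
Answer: -219363979653 + 446607*I*sqrt(5158) ≈ -2.1936e+11 + 3.2075e+7*I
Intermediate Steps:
(sqrt(158076 - 163234) - 491179)*(446044 + 563) = (sqrt(-5158) - 491179)*446607 = (I*sqrt(5158) - 491179)*446607 = (-491179 + I*sqrt(5158))*446607 = -219363979653 + 446607*I*sqrt(5158)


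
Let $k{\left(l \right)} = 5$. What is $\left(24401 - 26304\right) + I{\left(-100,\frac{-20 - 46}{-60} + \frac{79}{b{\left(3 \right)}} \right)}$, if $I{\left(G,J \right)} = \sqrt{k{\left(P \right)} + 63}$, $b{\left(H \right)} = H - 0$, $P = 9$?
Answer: $-1903 + 2 \sqrt{17} \approx -1894.8$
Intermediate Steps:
$b{\left(H \right)} = H$ ($b{\left(H \right)} = H + 0 = H$)
$I{\left(G,J \right)} = 2 \sqrt{17}$ ($I{\left(G,J \right)} = \sqrt{5 + 63} = \sqrt{68} = 2 \sqrt{17}$)
$\left(24401 - 26304\right) + I{\left(-100,\frac{-20 - 46}{-60} + \frac{79}{b{\left(3 \right)}} \right)} = \left(24401 - 26304\right) + 2 \sqrt{17} = -1903 + 2 \sqrt{17}$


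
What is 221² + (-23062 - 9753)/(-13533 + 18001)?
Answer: 218188773/4468 ≈ 48834.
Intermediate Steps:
221² + (-23062 - 9753)/(-13533 + 18001) = 48841 - 32815/4468 = 218188773/4468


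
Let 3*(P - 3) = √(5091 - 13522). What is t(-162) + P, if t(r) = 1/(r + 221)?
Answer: 178/59 + I*√8431/3 ≈ 3.0169 + 30.607*I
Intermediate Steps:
t(r) = 1/(221 + r)
P = 3 + I*√8431/3 (P = 3 + √(5091 - 13522)/3 = 3 + √(-8431)/3 = 3 + (I*√8431)/3 = 3 + I*√8431/3 ≈ 3.0 + 30.607*I)
t(-162) + P = 1/(221 - 162) + (3 + I*√8431/3) = 1/59 + (3 + I*√8431/3) = 178/59 + I*√8431/3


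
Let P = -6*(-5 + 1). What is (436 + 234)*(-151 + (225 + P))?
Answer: 65660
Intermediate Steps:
P = 24 (P = -6*(-4) = 24)
(436 + 234)*(-151 + (225 + P)) = (436 + 234)*(-151 + (225 + 24)) = 670*(-151 + 249) = 670*98 = 65660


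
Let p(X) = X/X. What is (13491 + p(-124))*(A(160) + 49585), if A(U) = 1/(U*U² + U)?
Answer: 685083599716173/1024040 ≈ 6.6900e+8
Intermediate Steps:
p(X) = 1
A(U) = 1/(U + U³) (A(U) = 1/(U³ + U) = 1/(U + U³))
(13491 + p(-124))*(A(160) + 49585) = (13491 + 1)*(1/(160 + 160³) + 49585) = 13492*(1/(160 + 4096000) + 49585) = 13492*(1/4096160 + 49585) = 13492*(203108093601/4096160) = 685083599716173/1024040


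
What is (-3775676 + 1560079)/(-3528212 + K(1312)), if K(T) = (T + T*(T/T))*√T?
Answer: 1954273980641/3109811575908 + 1453431632*√82/777452893977 ≈ 0.64535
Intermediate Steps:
K(T) = 2*T^(3/2) (K(T) = (T + T*1)*√T = (T + T)*√T = (2*T)*√T = 2*T^(3/2))
(-3775676 + 1560079)/(-3528212 + K(1312)) = (-3775676 + 1560079)/(-3528212 + 2*1312^(3/2)) = -2215597/(-3528212 + 2*(5248*√82)) = -2215597/(-3528212 + 10496*√82)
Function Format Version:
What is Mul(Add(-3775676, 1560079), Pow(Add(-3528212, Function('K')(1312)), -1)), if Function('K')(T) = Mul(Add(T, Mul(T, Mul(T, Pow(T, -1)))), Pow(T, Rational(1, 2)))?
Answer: Add(Rational(1954273980641, 3109811575908), Mul(Rational(1453431632, 777452893977), Pow(82, Rational(1, 2)))) ≈ 0.64535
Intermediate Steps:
Function('K')(T) = Mul(2, Pow(T, Rational(3, 2))) (Function('K')(T) = Mul(Add(T, Mul(T, 1)), Pow(T, Rational(1, 2))) = Mul(Add(T, T), Pow(T, Rational(1, 2))) = Mul(Mul(2, T), Pow(T, Rational(1, 2))) = Mul(2, Pow(T, Rational(3, 2))))
Mul(Add(-3775676, 1560079), Pow(Add(-3528212, Function('K')(1312)), -1)) = Mul(Add(-3775676, 1560079), Pow(Add(-3528212, Mul(2, Pow(1312, Rational(3, 2)))), -1)) = Mul(-2215597, Pow(Add(-3528212, Mul(2, Mul(5248, Pow(82, Rational(1, 2))))), -1)) = Mul(-2215597, Pow(Add(-3528212, Mul(10496, Pow(82, Rational(1, 2)))), -1))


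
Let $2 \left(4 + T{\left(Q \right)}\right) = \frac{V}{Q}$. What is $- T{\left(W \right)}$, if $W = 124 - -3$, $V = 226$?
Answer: $\frac{395}{127} \approx 3.1102$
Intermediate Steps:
$W = 127$ ($W = 124 + 3 = 127$)
$T{\left(Q \right)} = -4 + \frac{113}{Q}$ ($T{\left(Q \right)} = -4 + \frac{226 \frac{1}{Q}}{2} = -4 + \frac{113}{Q}$)
$- T{\left(W \right)} = - (-4 + \frac{113}{127}) = \left(-1\right) \left(- \frac{395}{127}\right) = \frac{395}{127}$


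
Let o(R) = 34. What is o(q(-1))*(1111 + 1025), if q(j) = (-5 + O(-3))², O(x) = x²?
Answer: 72624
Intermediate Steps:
q(j) = 16 (q(j) = (-5 + (-3)²)² = (-5 + 9)² = 4² = 16)
o(q(-1))*(1111 + 1025) = 34*(1111 + 1025) = 34*2136 = 72624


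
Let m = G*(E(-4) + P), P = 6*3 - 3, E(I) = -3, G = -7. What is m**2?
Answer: 7056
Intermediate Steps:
P = 15 (P = 18 - 3 = 15)
m = -84 (m = -7*(-3 + 15) = -7*12 = -84)
m**2 = (-84)**2 = 7056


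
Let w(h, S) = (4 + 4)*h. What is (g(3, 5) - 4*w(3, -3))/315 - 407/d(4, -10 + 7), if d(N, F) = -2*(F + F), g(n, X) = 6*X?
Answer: -14333/420 ≈ -34.126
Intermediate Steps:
w(h, S) = 8*h
d(N, F) = -4*F
(g(3, 5) - 4*w(3, -3))/315 - 407/d(4, -10 + 7) = (6*5 - 32*3)/315 - 407*(-1/(4*(-10 + 7))) = (30 - 4*24)*(1/315) - 407/((-4*(-3))) = (30 - 96)*(1/315) - 407/12 = -66*1/315 - 407*1/12 = -22/105 - 407/12 = -14333/420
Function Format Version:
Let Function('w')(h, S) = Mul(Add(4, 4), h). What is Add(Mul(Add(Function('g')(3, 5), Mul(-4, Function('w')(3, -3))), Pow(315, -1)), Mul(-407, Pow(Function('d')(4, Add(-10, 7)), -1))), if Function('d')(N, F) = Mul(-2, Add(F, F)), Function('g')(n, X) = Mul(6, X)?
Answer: Rational(-14333, 420) ≈ -34.126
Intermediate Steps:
Function('w')(h, S) = Mul(8, h)
Function('d')(N, F) = Mul(-4, F) (Function('d')(N, F) = Mul(-2, Mul(2, F)) = Mul(-4, F))
Add(Mul(Add(Function('g')(3, 5), Mul(-4, Function('w')(3, -3))), Pow(315, -1)), Mul(-407, Pow(Function('d')(4, Add(-10, 7)), -1))) = Add(Mul(Add(Mul(6, 5), Mul(-4, Mul(8, 3))), Pow(315, -1)), Mul(-407, Pow(Mul(-4, Add(-10, 7)), -1))) = Add(Mul(Add(30, Mul(-4, 24)), Rational(1, 315)), Mul(-407, Pow(Mul(-4, -3), -1))) = Add(Mul(Add(30, -96), Rational(1, 315)), Mul(-407, Pow(12, -1))) = Add(Mul(-66, Rational(1, 315)), Mul(-407, Rational(1, 12))) = Add(Rational(-22, 105), Rational(-407, 12)) = Rational(-14333, 420)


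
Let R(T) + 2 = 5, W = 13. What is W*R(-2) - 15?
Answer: 24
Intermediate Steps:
R(T) = 3 (R(T) = -2 + 5 = 3)
W*R(-2) - 15 = 13*3 - 15 = 39 - 15 = 24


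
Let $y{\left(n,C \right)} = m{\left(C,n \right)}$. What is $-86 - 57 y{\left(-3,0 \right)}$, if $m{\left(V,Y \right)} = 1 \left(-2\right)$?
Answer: $28$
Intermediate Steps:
$m{\left(V,Y \right)} = -2$
$y{\left(n,C \right)} = -2$
$-86 - 57 y{\left(-3,0 \right)} = -86 - 57 \left(-2\right) = -86 - -114 = -86 + 114 = 28$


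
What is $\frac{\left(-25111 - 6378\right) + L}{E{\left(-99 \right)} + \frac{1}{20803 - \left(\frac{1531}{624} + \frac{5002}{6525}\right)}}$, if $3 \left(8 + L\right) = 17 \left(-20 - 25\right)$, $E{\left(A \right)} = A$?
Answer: $\frac{99593539321752}{310523923049} \approx 320.73$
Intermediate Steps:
$L = -263$ ($L = -8 + \frac{17 \left(-20 - 25\right)}{3} = -8 + \frac{17 \left(-45\right)}{3} = -8 + \frac{1}{3} \left(-765\right) = -8 - 255 = -263$)
$\frac{\left(-25111 - 6378\right) + L}{E{\left(-99 \right)} + \frac{1}{20803 - \left(\frac{1531}{624} + \frac{5002}{6525}\right)}} = \frac{\left(-25111 - 6378\right) - 263}{-99 + \frac{1}{20803 - \left(\frac{1531}{624} + \frac{5002}{6525}\right)}} = \frac{\left(-25111 - 6378\right) - 263}{-99 + \frac{1}{20803 - \frac{4370341}{1357200}}} = \frac{-31489 - 263}{-99 + \frac{1}{20803 - \frac{4370341}{1357200}}} = - \frac{31752}{-99 + \frac{1}{20803 - \frac{4370341}{1357200}}} = - \frac{31752}{-99 + \frac{1}{\frac{28229461259}{1357200}}} = - \frac{31752}{-99 + \frac{1357200}{28229461259}} = - \frac{31752}{- \frac{2794715307441}{28229461259}} = \left(-31752\right) \left(- \frac{28229461259}{2794715307441}\right) = \frac{99593539321752}{310523923049}$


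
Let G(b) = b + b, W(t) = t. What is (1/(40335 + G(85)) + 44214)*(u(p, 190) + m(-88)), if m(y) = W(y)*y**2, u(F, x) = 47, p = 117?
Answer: -244071180756235/8101 ≈ -3.0129e+10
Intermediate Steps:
G(b) = 2*b
m(y) = y**3 (m(y) = y*y**2 = y**3)
(1/(40335 + G(85)) + 44214)*(u(p, 190) + m(-88)) = (1/(40335 + 2*85) + 44214)*(47 + (-88)**3) = (1/(40335 + 170) + 44214)*(47 - 681472) = (1/40505 + 44214)*(-681425) = (1790888071/40505)*(-681425) = -244071180756235/8101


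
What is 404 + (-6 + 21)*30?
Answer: 854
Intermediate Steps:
404 + (-6 + 21)*30 = 404 + 15*30 = 404 + 450 = 854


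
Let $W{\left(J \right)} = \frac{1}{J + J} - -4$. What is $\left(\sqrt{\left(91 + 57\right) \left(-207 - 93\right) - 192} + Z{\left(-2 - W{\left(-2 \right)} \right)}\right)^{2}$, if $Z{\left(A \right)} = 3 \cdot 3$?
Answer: $-44511 + 72 i \sqrt{2787} \approx -44511.0 + 3801.0 i$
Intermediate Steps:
$W{\left(J \right)} = 4 + \frac{1}{2 J}$ ($W{\left(J \right)} = \frac{1}{2 J} + 4 = 4 + \frac{1}{2 J}$)
$Z{\left(A \right)} = 9$
$\left(\sqrt{\left(91 + 57\right) \left(-207 - 93\right) - 192} + Z{\left(-2 - W{\left(-2 \right)} \right)}\right)^{2} = \left(\sqrt{\left(91 + 57\right) \left(-207 - 93\right) - 192} + 9\right)^{2} = \left(\sqrt{148 \left(-300\right) - 192} + 9\right)^{2} = \left(\sqrt{-44400 - 192} + 9\right)^{2} = \left(\sqrt{-44592} + 9\right)^{2} = \left(4 i \sqrt{2787} + 9\right)^{2} = \left(9 + 4 i \sqrt{2787}\right)^{2}$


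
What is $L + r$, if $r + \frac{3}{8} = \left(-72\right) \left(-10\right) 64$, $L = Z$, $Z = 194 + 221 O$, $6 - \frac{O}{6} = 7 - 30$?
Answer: $\frac{677821}{8} \approx 84728.0$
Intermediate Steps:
$O = 174$ ($O = 36 - 6 \left(7 - 30\right) = 36 - -138 = 36 + 138 = 174$)
$Z = 38648$ ($Z = 194 + 221 \cdot 174 = 194 + 38454 = 38648$)
$L = 38648$
$r = \frac{368637}{8}$ ($r = - \frac{3}{8} + \left(-72\right) \left(-10\right) 64 = - \frac{3}{8} + 720 \cdot 64 = - \frac{3}{8} + 46080 = \frac{368637}{8} \approx 46080.0$)
$L + r = 38648 + \frac{368637}{8} = \frac{677821}{8}$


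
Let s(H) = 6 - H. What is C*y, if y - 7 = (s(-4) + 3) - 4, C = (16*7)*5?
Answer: 8960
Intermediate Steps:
C = 560 (C = 112*5 = 560)
y = 16 (y = 7 + (((6 - 1*(-4)) + 3) - 4) = 7 + (((6 + 4) + 3) - 4) = 7 + ((10 + 3) - 4) = 7 + (13 - 4) = 7 + 9 = 16)
C*y = 560*16 = 8960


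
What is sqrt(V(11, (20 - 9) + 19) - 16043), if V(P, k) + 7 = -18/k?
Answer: 3*I*sqrt(44585)/5 ≈ 126.69*I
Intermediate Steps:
V(P, k) = -7 - 18/k
sqrt(V(11, (20 - 9) + 19) - 16043) = sqrt((-7 - 18/((20 - 9) + 19)) - 16043) = sqrt((-7 - 18/(11 + 19)) - 16043) = sqrt((-7 - 18/30) - 16043) = sqrt((-7 - 18*1/30) - 16043) = sqrt((-7 - 3/5) - 16043) = sqrt(-38/5 - 16043) = sqrt(-80253/5) = 3*I*sqrt(44585)/5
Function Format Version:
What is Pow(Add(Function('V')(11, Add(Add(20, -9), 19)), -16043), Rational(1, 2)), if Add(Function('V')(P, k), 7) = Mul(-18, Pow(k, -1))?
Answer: Mul(Rational(3, 5), I, Pow(44585, Rational(1, 2))) ≈ Mul(126.69, I)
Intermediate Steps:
Function('V')(P, k) = Add(-7, Mul(-18, Pow(k, -1)))
Pow(Add(Function('V')(11, Add(Add(20, -9), 19)), -16043), Rational(1, 2)) = Pow(Add(Add(-7, Mul(-18, Pow(Add(Add(20, -9), 19), -1))), -16043), Rational(1, 2)) = Pow(Add(Add(-7, Mul(-18, Pow(Add(11, 19), -1))), -16043), Rational(1, 2)) = Pow(Add(Add(-7, Mul(-18, Pow(30, -1))), -16043), Rational(1, 2)) = Pow(Add(Add(-7, Mul(-18, Rational(1, 30))), -16043), Rational(1, 2)) = Pow(Add(Add(-7, Rational(-3, 5)), -16043), Rational(1, 2)) = Pow(Add(Rational(-38, 5), -16043), Rational(1, 2)) = Pow(Rational(-80253, 5), Rational(1, 2)) = Mul(Rational(3, 5), I, Pow(44585, Rational(1, 2)))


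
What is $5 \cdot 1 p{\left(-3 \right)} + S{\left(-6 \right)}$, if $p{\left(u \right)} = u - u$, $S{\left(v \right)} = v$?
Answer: $-6$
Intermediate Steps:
$p{\left(u \right)} = 0$
$5 \cdot 1 p{\left(-3 \right)} + S{\left(-6 \right)} = 5 \cdot 1 \cdot 0 - 6 = 5 \cdot 0 - 6 = 0 - 6 = -6$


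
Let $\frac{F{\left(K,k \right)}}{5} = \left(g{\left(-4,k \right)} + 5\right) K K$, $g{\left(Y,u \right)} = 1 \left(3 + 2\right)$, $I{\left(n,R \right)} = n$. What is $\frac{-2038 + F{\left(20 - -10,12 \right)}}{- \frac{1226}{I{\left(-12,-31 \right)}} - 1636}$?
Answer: $- \frac{257772}{9203} \approx -28.01$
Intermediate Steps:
$g{\left(Y,u \right)} = 5$ ($g{\left(Y,u \right)} = 1 \cdot 5 = 5$)
$F{\left(K,k \right)} = 50 K^{2}$ ($F{\left(K,k \right)} = 5 \left(5 + 5\right) K K = 5 \cdot 10 K^{2} = 50 K^{2}$)
$\frac{-2038 + F{\left(20 - -10,12 \right)}}{- \frac{1226}{I{\left(-12,-31 \right)}} - 1636} = \frac{-2038 + 50 \left(20 - -10\right)^{2}}{- \frac{1226}{-12} - 1636} = \frac{-2038 + 50 \left(20 + 10\right)^{2}}{\left(-1226\right) \left(- \frac{1}{12}\right) - 1636} = \frac{-2038 + 50 \cdot 30^{2}}{\frac{613}{6} - 1636} = \frac{-2038 + 50 \cdot 900}{- \frac{9203}{6}} = \left(-2038 + 45000\right) \left(- \frac{6}{9203}\right) = 42962 \left(- \frac{6}{9203}\right) = - \frac{257772}{9203}$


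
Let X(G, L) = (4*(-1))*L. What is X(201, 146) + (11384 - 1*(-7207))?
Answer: 18007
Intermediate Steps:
X(G, L) = -4*L
X(201, 146) + (11384 - 1*(-7207)) = -4*146 + (11384 - 1*(-7207)) = -584 + (11384 + 7207) = -584 + 18591 = 18007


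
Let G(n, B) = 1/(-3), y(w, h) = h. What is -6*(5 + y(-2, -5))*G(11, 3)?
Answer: 0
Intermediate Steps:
G(n, B) = -1/3
-6*(5 + y(-2, -5))*G(11, 3) = -6*(5 - 5)*(-1)/3 = -0*(-1)/3 = -6*0 = 0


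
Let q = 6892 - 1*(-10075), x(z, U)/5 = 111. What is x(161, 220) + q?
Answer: 17522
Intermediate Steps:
x(z, U) = 555 (x(z, U) = 5*111 = 555)
q = 16967 (q = 6892 + 10075 = 16967)
x(161, 220) + q = 555 + 16967 = 17522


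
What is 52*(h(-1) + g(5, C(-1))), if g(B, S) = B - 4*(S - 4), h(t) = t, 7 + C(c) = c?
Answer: 2704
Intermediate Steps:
C(c) = -7 + c
g(B, S) = 16 + B - 4*S (g(B, S) = B - 4*(-4 + S) = B + (16 - 4*S) = 16 + B - 4*S)
52*(h(-1) + g(5, C(-1))) = 52*(-1 + (16 + 5 - 4*(-7 - 1))) = 52*(-1 + (16 + 5 - 4*(-8))) = 52*(-1 + (16 + 5 + 32)) = 52*(-1 + 53) = 52*52 = 2704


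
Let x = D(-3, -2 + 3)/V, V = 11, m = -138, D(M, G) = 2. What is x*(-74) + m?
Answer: -1666/11 ≈ -151.45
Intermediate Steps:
x = 2/11 ≈ 0.18182
x*(-74) + m = (2/11)*(-74) - 138 = -148/11 - 138 = -1666/11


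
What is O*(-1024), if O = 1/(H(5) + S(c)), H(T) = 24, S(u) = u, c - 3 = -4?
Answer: -1024/23 ≈ -44.522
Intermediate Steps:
c = -1 (c = 3 - 4 = -1)
O = 1/23 (O = 1/(24 - 1) = 1/23 ≈ 0.043478)
O*(-1024) = (1/23)*(-1024) = -1024/23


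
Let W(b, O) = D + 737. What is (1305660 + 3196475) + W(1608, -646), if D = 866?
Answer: 4503738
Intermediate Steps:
W(b, O) = 1603 (W(b, O) = 866 + 737 = 1603)
(1305660 + 3196475) + W(1608, -646) = (1305660 + 3196475) + 1603 = 4502135 + 1603 = 4503738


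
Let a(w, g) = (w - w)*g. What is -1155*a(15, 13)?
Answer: 0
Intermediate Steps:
a(w, g) = 0 (a(w, g) = 0*g = 0)
-1155*a(15, 13) = -1155*0 = 0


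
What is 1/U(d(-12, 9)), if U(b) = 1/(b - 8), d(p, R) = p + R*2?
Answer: -2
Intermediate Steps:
d(p, R) = p + 2*R
U(b) = 1/(-8 + b)
1/U(d(-12, 9)) = 1/(1/(-8 + (-12 + 2*9))) = 1/(1/(-8 + (-12 + 18))) = 1/(1/(-8 + 6)) = 1/(1/(-2)) = 1/(-½) = -2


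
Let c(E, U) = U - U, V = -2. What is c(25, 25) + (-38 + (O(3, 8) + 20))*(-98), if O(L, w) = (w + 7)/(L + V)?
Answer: 294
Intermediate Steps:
O(L, w) = (7 + w)/(-2 + L) (O(L, w) = (w + 7)/(L - 2) = (7 + w)/(-2 + L))
c(E, U) = 0
c(25, 25) + (-38 + (O(3, 8) + 20))*(-98) = 0 + (-38 + ((7 + 8)/(-2 + 3) + 20))*(-98) = 0 + (-38 + (15/1 + 20))*(-98) = 0 + (-38 + (1*15 + 20))*(-98) = 0 + (-38 + (15 + 20))*(-98) = 0 + (-38 + 35)*(-98) = 0 - 3*(-98) = 0 + 294 = 294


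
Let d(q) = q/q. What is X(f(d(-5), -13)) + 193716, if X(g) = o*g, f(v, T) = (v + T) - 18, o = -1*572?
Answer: 210876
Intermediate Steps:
o = -572
d(q) = 1
f(v, T) = -18 + T + v (f(v, T) = (T + v) - 18 = -18 + T + v)
X(g) = -572*g
X(f(d(-5), -13)) + 193716 = -572*(-18 - 13 + 1) + 193716 = -572*(-30) + 193716 = 17160 + 193716 = 210876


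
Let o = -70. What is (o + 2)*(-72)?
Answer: 4896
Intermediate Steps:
(o + 2)*(-72) = (-70 + 2)*(-72) = -68*(-72) = 4896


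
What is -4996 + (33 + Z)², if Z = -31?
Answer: -4992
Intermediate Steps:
-4996 + (33 + Z)² = -4996 + (33 - 31)² = -4996 + 2² = -4996 + 4 = -4992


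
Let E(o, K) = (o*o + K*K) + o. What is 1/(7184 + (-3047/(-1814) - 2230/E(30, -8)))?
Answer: 901558/6476284421 ≈ 0.00013921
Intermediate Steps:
E(o, K) = o + K² + o² (E(o, K) = (o² + K²) + o = (K² + o²) + o = o + K² + o²)
1/(7184 + (-3047/(-1814) - 2230/E(30, -8))) = 1/(7184 + (-3047/(-1814) - 2230/(30 + (-8)² + 30²))) = 1/(7184 + (-3047*(-1/1814) - 2230/(30 + 64 + 900))) = 1/(7184 + (3047/1814 - 2230/994)) = 1/(7184 + (3047/1814 - 2230*1/994)) = 1/(7184 + (3047/1814 - 1115/497)) = 1/(7184 - 508251/901558) = 1/(6476284421/901558) = 901558/6476284421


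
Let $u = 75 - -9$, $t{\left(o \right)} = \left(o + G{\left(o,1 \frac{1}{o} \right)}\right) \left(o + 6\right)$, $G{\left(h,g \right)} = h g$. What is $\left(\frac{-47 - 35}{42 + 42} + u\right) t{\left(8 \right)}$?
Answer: $10461$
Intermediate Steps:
$G{\left(h,g \right)} = g h$
$t{\left(o \right)} = \left(1 + o\right) \left(6 + o\right)$ ($t{\left(o \right)} = \left(o + 1 \frac{1}{o} o\right) \left(o + 6\right) = \left(o + \frac{o}{o}\right) \left(6 + o\right) = \left(o + 1\right) \left(6 + o\right) = \left(1 + o\right) \left(6 + o\right)$)
$u = 84$ ($u = 75 + 9 = 84$)
$\left(\frac{-47 - 35}{42 + 42} + u\right) t{\left(8 \right)} = \left(\frac{-47 - 35}{42 + 42} + 84\right) \left(6 + 8^{2} + 7 \cdot 8\right) = \left(- \frac{82}{84} + 84\right) \left(6 + 64 + 56\right) = \left(\left(-82\right) \frac{1}{84} + 84\right) 126 = \left(- \frac{41}{42} + 84\right) 126 = \frac{3487}{42} \cdot 126 = 10461$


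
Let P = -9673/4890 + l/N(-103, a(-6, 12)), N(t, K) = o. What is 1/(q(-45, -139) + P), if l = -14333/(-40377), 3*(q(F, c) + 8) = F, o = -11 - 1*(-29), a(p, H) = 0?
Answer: -296165295/7391811169 ≈ -0.040067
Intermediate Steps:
o = 18 (o = -11 + 29 = 18)
q(F, c) = -8 + F/3
N(t, K) = 18
l = 14333/40377 (l = -14333*(-1/40377) = 14333/40377 ≈ 0.35498)
P = -580009384/296165295 (P = -9673/4890 + (14333/40377)/18 = -9673*1/4890 + (14333/40377)*(1/18) = -9673/4890 + 14333/726786 = -580009384/296165295 ≈ -1.9584)
1/(q(-45, -139) + P) = 1/((-8 + (1/3)*(-45)) - 580009384/296165295) = 1/((-8 - 15) - 580009384/296165295) = 1/(-23 - 580009384/296165295) = 1/(-7391811169/296165295) = -296165295/7391811169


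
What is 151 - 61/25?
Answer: 3714/25 ≈ 148.56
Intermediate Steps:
151 - 61/25 = 3714/25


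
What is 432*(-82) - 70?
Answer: -35494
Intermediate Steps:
432*(-82) - 70 = -35424 - 70 = -35494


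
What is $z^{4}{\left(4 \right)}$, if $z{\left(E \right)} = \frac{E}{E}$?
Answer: $1$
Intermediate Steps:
$z{\left(E \right)} = 1$
$z^{4}{\left(4 \right)} = 1^{4} = 1$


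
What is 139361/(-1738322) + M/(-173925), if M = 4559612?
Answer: -7950312212989/302337653850 ≈ -26.296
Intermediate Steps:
139361/(-1738322) + M/(-173925) = 139361/(-1738322) + 4559612/(-173925) = 139361*(-1/1738322) + 4559612*(-1/173925) = -139361/1738322 - 4559612/173925 = -7950312212989/302337653850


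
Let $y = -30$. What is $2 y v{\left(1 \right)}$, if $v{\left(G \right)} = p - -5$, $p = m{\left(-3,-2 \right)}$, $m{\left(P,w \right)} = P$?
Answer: $-120$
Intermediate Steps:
$p = -3$
$v{\left(G \right)} = 2$ ($v{\left(G \right)} = -3 - -5 = -3 + 5 = 2$)
$2 y v{\left(1 \right)} = 2 \left(-30\right) 2 = \left(-60\right) 2 = -120$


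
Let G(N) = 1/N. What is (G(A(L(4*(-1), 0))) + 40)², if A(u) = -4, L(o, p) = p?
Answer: 25281/16 ≈ 1580.1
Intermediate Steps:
(G(A(L(4*(-1), 0))) + 40)² = (1/(-4) + 40)² = (-¼ + 40)² = (159/4)² = 25281/16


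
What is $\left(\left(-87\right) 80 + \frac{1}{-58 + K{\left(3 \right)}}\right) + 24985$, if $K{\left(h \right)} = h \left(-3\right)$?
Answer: $\frac{1207674}{67} \approx 18025.0$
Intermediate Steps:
$K{\left(h \right)} = - 3 h$
$\left(\left(-87\right) 80 + \frac{1}{-58 + K{\left(3 \right)}}\right) + 24985 = \left(\left(-87\right) 80 + \frac{1}{-58 - 9}\right) + 24985 = \left(-6960 + \frac{1}{-58 - 9}\right) + 24985 = \left(-6960 + \frac{1}{-67}\right) + 24985 = \left(-6960 - \frac{1}{67}\right) + 24985 = - \frac{466321}{67} + 24985 = \frac{1207674}{67}$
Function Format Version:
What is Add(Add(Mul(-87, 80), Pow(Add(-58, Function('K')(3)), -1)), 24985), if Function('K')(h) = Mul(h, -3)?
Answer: Rational(1207674, 67) ≈ 18025.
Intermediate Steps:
Function('K')(h) = Mul(-3, h)
Add(Add(Mul(-87, 80), Pow(Add(-58, Function('K')(3)), -1)), 24985) = Add(Add(Mul(-87, 80), Pow(Add(-58, Mul(-3, 3)), -1)), 24985) = Add(Add(-6960, Pow(Add(-58, -9), -1)), 24985) = Add(Add(-6960, Pow(-67, -1)), 24985) = Add(Add(-6960, Rational(-1, 67)), 24985) = Add(Rational(-466321, 67), 24985) = Rational(1207674, 67)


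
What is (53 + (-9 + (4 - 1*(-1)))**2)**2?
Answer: 4761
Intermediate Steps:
(53 + (-9 + (4 - 1*(-1)))**2)**2 = (53 + (-9 + (4 + 1))**2)**2 = (53 + (-9 + 5)**2)**2 = (53 + (-4)**2)**2 = (53 + 16)**2 = 69**2 = 4761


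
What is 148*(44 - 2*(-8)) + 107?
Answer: 8987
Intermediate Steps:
148*(44 - 2*(-8)) + 107 = 148*(44 + 16) + 107 = 148*60 + 107 = 8880 + 107 = 8987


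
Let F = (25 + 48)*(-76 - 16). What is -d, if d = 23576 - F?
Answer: -30292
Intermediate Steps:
F = -6716 (F = 73*(-92) = -6716)
d = 30292 (d = 23576 - 1*(-6716) = 23576 + 6716 = 30292)
-d = -1*30292 = -30292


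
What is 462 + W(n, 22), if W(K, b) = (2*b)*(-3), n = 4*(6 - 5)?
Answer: 330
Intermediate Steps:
n = 4 (n = 4*1 = 4)
W(K, b) = -6*b
462 + W(n, 22) = 462 - 6*22 = 462 - 132 = 330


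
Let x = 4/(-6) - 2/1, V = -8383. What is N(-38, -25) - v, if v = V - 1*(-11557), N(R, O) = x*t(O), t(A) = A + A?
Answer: -9122/3 ≈ -3040.7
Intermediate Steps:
t(A) = 2*A
x = -8/3 (x = 4*(-⅙) - 2*1 = -⅔ - 2 = -8/3 ≈ -2.6667)
N(R, O) = -16*O/3
v = 3174 (v = -8383 - 1*(-11557) = -8383 + 11557 = 3174)
N(-38, -25) - v = -16/3*(-25) - 1*3174 = 400/3 - 3174 = -9122/3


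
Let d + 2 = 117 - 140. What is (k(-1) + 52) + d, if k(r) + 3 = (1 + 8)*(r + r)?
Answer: 6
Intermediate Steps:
d = -25 (d = -2 + (117 - 140) = -2 - 23 = -25)
k(r) = -3 + 18*r (k(r) = -3 + (1 + 8)*(r + r) = -3 + 9*(2*r) = -3 + 18*r)
(k(-1) + 52) + d = ((-3 + 18*(-1)) + 52) - 25 = ((-3 - 18) + 52) - 25 = (-21 + 52) - 25 = 31 - 25 = 6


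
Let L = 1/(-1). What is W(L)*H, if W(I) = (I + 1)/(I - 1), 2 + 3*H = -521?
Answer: 0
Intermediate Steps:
L = -1
H = -523/3 (H = -⅔ + (⅓)*(-521) = -⅔ - 521/3 = -523/3 ≈ -174.33)
W(I) = (1 + I)/(-1 + I)
W(L)*H = ((1 - 1)/(-1 - 1))*(-523/3) = (0/(-2))*(-523/3) = -½*0*(-523/3) = 0*(-523/3) = 0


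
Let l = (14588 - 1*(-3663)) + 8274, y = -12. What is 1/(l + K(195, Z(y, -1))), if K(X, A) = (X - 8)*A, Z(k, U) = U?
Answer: 1/26338 ≈ 3.7968e-5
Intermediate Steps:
K(X, A) = A*(-8 + X) (K(X, A) = (-8 + X)*A = A*(-8 + X))
l = 26525 (l = (14588 + 3663) + 8274 = 18251 + 8274 = 26525)
1/(l + K(195, Z(y, -1))) = 1/(26525 - (-8 + 195)) = 1/(26525 - 1*187) = 1/(26525 - 187) = 1/26338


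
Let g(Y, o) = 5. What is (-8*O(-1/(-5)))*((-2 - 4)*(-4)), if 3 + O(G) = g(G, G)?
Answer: -384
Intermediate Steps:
O(G) = 2 (O(G) = -3 + 5 = 2)
(-8*O(-1/(-5)))*((-2 - 4)*(-4)) = (-8*2)*((-2 - 4)*(-4)) = -(-96)*(-4) = -16*24 = -384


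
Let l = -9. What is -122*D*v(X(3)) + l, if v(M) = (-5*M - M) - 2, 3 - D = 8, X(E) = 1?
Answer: -4889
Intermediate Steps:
D = -5 (D = 3 - 1*8 = 3 - 8 = -5)
v(M) = -2 - 6*M (v(M) = -6*M - 2 = -2 - 6*M)
-122*D*v(X(3)) + l = -(-610)*(-2 - 6*1) - 9 = -(-610)*(-2 - 6) - 9 = -(-610)*(-8) - 9 = -122*40 - 9 = -4880 - 9 = -4889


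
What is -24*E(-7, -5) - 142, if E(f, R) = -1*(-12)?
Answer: -430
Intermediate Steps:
E(f, R) = 12
-24*E(-7, -5) - 142 = -24*12 - 142 = -288 - 142 = -430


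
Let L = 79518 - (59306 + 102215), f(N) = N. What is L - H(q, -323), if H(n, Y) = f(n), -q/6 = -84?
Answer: -82507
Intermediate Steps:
q = 504 (q = -6*(-84) = 504)
H(n, Y) = n
L = -82003 (L = 79518 - 1*161521 = 79518 - 161521 = -82003)
L - H(q, -323) = -82003 - 1*504 = -82003 - 504 = -82507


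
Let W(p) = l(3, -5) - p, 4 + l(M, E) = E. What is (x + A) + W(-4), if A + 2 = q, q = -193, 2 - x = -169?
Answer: -29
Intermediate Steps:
x = 171 (x = 2 - 1*(-169) = 2 + 169 = 171)
A = -195 (A = -2 - 193 = -195)
l(M, E) = -4 + E
W(p) = -9 - p (W(p) = (-4 - 5) - p = -9 - p)
(x + A) + W(-4) = (171 - 195) + (-9 - 1*(-4)) = -24 + (-9 + 4) = -24 - 5 = -29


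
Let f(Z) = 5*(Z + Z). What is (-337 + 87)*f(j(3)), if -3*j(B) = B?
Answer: 2500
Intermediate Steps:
j(B) = -B/3
f(Z) = 10*Z (f(Z) = 5*(2*Z) = 10*Z)
(-337 + 87)*f(j(3)) = (-337 + 87)*(10*(-⅓*3)) = -2500*(-1) = -250*(-10) = 2500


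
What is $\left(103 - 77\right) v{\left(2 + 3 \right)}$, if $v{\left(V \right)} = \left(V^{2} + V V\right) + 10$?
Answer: $1560$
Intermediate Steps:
$v{\left(V \right)} = 10 + 2 V^{2}$ ($v{\left(V \right)} = \left(V^{2} + V^{2}\right) + 10 = 2 V^{2} + 10 = 10 + 2 V^{2}$)
$\left(103 - 77\right) v{\left(2 + 3 \right)} = \left(103 - 77\right) \left(10 + 2 \left(2 + 3\right)^{2}\right) = 26 \left(10 + 2 \cdot 5^{2}\right) = 26 \left(10 + 2 \cdot 25\right) = 26 \left(10 + 50\right) = 26 \cdot 60 = 1560$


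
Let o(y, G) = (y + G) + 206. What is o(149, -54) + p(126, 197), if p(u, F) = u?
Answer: 427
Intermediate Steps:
o(y, G) = 206 + G + y (o(y, G) = (G + y) + 206 = 206 + G + y)
o(149, -54) + p(126, 197) = (206 - 54 + 149) + 126 = 301 + 126 = 427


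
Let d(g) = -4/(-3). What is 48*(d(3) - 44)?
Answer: -2048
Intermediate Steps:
d(g) = 4/3 (d(g) = -4*(-⅓) = 4/3)
48*(d(3) - 44) = 48*(4/3 - 44) = 48*(-128/3) = -2048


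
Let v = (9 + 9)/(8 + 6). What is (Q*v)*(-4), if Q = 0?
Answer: 0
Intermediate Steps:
v = 9/7 (v = 18/14 = 18*(1/14) = 9/7 ≈ 1.2857)
(Q*v)*(-4) = (0*(9/7))*(-4) = 0*(-4) = 0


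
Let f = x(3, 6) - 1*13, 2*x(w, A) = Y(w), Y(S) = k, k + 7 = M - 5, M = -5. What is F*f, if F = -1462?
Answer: 31433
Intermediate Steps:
k = -17 (k = -7 + (-5 - 5) = -7 - 10 = -17)
Y(S) = -17
x(w, A) = -17/2 (x(w, A) = (½)*(-17) = -17/2)
f = -43/2 (f = -17/2 - 1*13 = -17/2 - 13 = -43/2 ≈ -21.500)
F*f = -1462*(-43/2) = 31433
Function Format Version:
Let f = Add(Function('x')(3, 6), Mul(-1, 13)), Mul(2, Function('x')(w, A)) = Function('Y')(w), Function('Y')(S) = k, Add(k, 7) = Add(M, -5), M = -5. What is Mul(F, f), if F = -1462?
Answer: 31433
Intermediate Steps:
k = -17 (k = Add(-7, Add(-5, -5)) = Add(-7, -10) = -17)
Function('Y')(S) = -17
Function('x')(w, A) = Rational(-17, 2) (Function('x')(w, A) = Mul(Rational(1, 2), -17) = Rational(-17, 2))
f = Rational(-43, 2) (f = Add(Rational(-17, 2), Mul(-1, 13)) = Add(Rational(-17, 2), -13) = Rational(-43, 2) ≈ -21.500)
Mul(F, f) = Mul(-1462, Rational(-43, 2)) = 31433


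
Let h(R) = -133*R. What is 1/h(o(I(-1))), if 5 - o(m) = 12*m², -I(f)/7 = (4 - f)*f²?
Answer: 1/1954435 ≈ 5.1166e-7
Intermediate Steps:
I(f) = -7*f²*(4 - f) (I(f) = -7*(4 - f)*f² = -7*f²*(4 - f))
o(m) = 5 - 12*m²
1/h(o(I(-1))) = 1/(-133*(5 - 12*49*(-4 - 1)²)) = 1/(-133*(5 - 12*(7*1*(-5))²)) = 1/(-133*(5 - 12*(-35)²)) = 1/(-133*(5 - 12*1225)) = 1/(-133*(5 - 14700)) = 1/(-133*(-14695)) = 1/1954435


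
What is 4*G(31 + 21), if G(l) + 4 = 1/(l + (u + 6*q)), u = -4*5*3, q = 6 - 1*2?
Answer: -63/4 ≈ -15.750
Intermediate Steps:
q = 4 (q = 6 - 2 = 4)
u = -60 (u = -20*3 = -60)
G(l) = -4 + 1/(-36 + l) (G(l) = -4 + 1/(l + (-60 + 6*4)) = -4 + 1/(l + (-60 + 24)) = -4 + 1/(l - 36) = -4 + 1/(-36 + l))
4*G(31 + 21) = 4*((145 - 4*(31 + 21))/(-36 + (31 + 21))) = 4*((145 - 4*52)/(-36 + 52)) = 4*((145 - 208)/16) = 4*((1/16)*(-63)) = 4*(-63/16) = -63/4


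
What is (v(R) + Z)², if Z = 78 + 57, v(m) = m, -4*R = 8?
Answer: 17689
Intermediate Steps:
R = -2 (R = -¼*8 = -2)
Z = 135
(v(R) + Z)² = (-2 + 135)² = 133² = 17689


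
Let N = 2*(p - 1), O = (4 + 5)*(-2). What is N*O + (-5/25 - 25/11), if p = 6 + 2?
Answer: -13996/55 ≈ -254.47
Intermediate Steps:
O = -18 (O = 9*(-2) = -18)
p = 8
N = 14 (N = 2*(8 - 1) = 2*7 = 14)
N*O + (-5/25 - 25/11) = 14*(-18) + (-5/25 - 25/11) = -252 + (-5*1/25 - 25*1/11) = -252 + (-1/5 - 25/11) = -252 - 136/55 = -13996/55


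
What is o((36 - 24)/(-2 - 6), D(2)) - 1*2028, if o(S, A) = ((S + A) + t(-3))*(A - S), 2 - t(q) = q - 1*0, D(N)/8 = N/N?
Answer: -7675/4 ≈ -1918.8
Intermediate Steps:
D(N) = 8 (D(N) = 8*(N/N) = 8*1 = 8)
t(q) = 2 - q (t(q) = 2 - (q - 1*0) = 2 - (q + 0) = 2 - q)
o(S, A) = (A - S)*(5 + A + S) (o(S, A) = ((S + A) + (2 - 1*(-3)))*(A - S) = ((A + S) + (2 + 3))*(A - S) = ((A + S) + 5)*(A - S) = (5 + A + S)*(A - S) = (A - S)*(5 + A + S))
o((36 - 24)/(-2 - 6), D(2)) - 1*2028 = (8² - ((36 - 24)/(-2 - 6))² - 5*(36 - 24)/(-2 - 6) + 5*8) - 1*2028 = (64 - (12/(-8))² - 60/(-8) + 40) - 2028 = (64 - (12*(-⅛))² - 60*(-1)/8 + 40) - 2028 = (64 - (-3/2)² - 5*(-3/2) + 40) - 2028 = (64 - 1*9/4 + 15/2 + 40) - 2028 = (64 - 9/4 + 15/2 + 40) - 2028 = 437/4 - 2028 = -7675/4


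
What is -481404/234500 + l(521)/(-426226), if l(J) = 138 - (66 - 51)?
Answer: -7329133743/3569642750 ≈ -2.0532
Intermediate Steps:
l(J) = 123 (l(J) = 138 - 1*15 = 138 - 15 = 123)
-481404/234500 + l(521)/(-426226) = -481404/234500 + 123/(-426226) = -481404*1/234500 + 123*(-1/426226) = -17193/8375 - 123/426226 = -7329133743/3569642750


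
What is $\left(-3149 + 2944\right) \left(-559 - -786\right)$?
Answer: $-46535$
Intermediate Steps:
$\left(-3149 + 2944\right) \left(-559 - -786\right) = - 205 \left(-559 + \left(-1435 + 2221\right)\right) = - 205 \left(-559 + 786\right) = \left(-205\right) 227 = -46535$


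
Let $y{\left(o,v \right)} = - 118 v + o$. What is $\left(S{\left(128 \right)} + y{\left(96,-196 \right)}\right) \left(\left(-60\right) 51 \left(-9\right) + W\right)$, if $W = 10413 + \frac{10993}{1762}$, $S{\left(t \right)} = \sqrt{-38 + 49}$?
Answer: $\frac{776659086548}{881} + \frac{66884179 \sqrt{11}}{1762} \approx 8.8169 \cdot 10^{8}$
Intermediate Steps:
$S{\left(t \right)} = \sqrt{11}$
$W = \frac{18358699}{1762}$ ($W = 10413 + 10993 \cdot \frac{1}{1762} = 10413 + \frac{10993}{1762} = \frac{18358699}{1762} \approx 10419.0$)
$y{\left(o,v \right)} = o - 118 v$
$\left(S{\left(128 \right)} + y{\left(96,-196 \right)}\right) \left(\left(-60\right) 51 \left(-9\right) + W\right) = \left(\sqrt{11} + \left(96 - -23128\right)\right) \left(\left(-60\right) 51 \left(-9\right) + \frac{18358699}{1762}\right) = \left(\sqrt{11} + \left(96 + 23128\right)\right) \left(\left(-3060\right) \left(-9\right) + \frac{18358699}{1762}\right) = \left(\sqrt{11} + 23224\right) \left(27540 + \frac{18358699}{1762}\right) = \left(23224 + \sqrt{11}\right) \frac{66884179}{1762} = \frac{776659086548}{881} + \frac{66884179 \sqrt{11}}{1762}$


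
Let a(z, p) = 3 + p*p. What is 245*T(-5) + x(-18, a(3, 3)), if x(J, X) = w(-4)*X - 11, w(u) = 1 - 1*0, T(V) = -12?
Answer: -2939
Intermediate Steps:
w(u) = 1 (w(u) = 1 + 0 = 1)
a(z, p) = 3 + p²
x(J, X) = -11 + X (x(J, X) = 1*X - 11 = X - 11 = -11 + X)
245*T(-5) + x(-18, a(3, 3)) = 245*(-12) + (-11 + (3 + 3²)) = -2940 + (-11 + (3 + 9)) = -2940 + (-11 + 12) = -2940 + 1 = -2939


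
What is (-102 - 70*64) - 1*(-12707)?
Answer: 8125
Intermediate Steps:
(-102 - 70*64) - 1*(-12707) = (-102 - 4480) + 12707 = -4582 + 12707 = 8125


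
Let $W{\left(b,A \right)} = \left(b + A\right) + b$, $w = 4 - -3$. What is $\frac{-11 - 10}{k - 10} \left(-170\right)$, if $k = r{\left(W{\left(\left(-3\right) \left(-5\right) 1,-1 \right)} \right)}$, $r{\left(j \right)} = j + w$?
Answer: $\frac{1785}{13} \approx 137.31$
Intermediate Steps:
$w = 7$ ($w = 4 + 3 = 7$)
$W{\left(b,A \right)} = A + 2 b$ ($W{\left(b,A \right)} = \left(A + b\right) + b = A + 2 b$)
$r{\left(j \right)} = 7 + j$ ($r{\left(j \right)} = j + 7 = 7 + j$)
$k = 36$ ($k = 7 - \left(1 - 2 \left(-3\right) \left(-5\right) 1\right) = 7 - \left(1 - 2 \cdot 15 \cdot 1\right) = 7 + \left(-1 + 2 \cdot 15\right) = 7 + \left(-1 + 30\right) = 7 + 29 = 36$)
$\frac{-11 - 10}{k - 10} \left(-170\right) = \frac{-11 - 10}{36 - 10} \left(-170\right) = - \frac{21}{26} \left(-170\right) = \left(-21\right) \frac{1}{26} \left(-170\right) = \left(- \frac{21}{26}\right) \left(-170\right) = \frac{1785}{13}$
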